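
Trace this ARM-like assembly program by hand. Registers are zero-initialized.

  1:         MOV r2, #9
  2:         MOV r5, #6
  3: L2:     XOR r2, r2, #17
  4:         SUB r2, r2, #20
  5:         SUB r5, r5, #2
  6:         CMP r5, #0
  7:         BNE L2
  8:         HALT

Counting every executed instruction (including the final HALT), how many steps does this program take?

MOV r2, #9 → r2=9
MOV r5, #6 → r5=6
XOR r2, r2, #17 → r2=9^17=24
SUB r2, r2, #20 → r2=24-20=4
SUB r5, r5, #2 → r5=6-2=4
CMP r5, #0  (cmp 4,0)
BNE L2: taken
XOR r2, r2, #17 → r2=4^17=21
SUB r2, r2, #20 → r2=21-20=1
SUB r5, r5, #2 → r5=4-2=2
CMP r5, #0  (cmp 2,0)
BNE L2: taken
XOR r2, r2, #17 → r2=1^17=16
SUB r2, r2, #20 → r2=16-20=-4
SUB r5, r5, #2 → r5=2-2=0
CMP r5, #0  (cmp 0,0)
BNE L2: not taken
halt.
Total executed instructions: 18.

18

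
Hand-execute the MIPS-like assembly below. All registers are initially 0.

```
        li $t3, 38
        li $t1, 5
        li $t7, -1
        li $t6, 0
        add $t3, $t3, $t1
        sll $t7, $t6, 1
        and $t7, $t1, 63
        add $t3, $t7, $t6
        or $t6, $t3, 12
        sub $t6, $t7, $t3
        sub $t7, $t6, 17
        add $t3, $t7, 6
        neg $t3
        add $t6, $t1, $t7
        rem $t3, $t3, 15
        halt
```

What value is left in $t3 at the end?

li $t3, 38 → $t3=38
li $t1, 5 → $t1=5
li $t7, -1 → $t7=-1
li $t6, 0 → $t6=0
add $t3, $t3, $t1 → $t3=38+5=43
sll $t7, $t6, 1 → $t7=0<<1=0
and $t7, $t1, 63 → $t7=5&63=5
add $t3, $t7, $t6 → $t3=5+0=5
or $t6, $t3, 12 → $t6=5|12=13
sub $t6, $t7, $t3 → $t6=5-5=0
sub $t7, $t6, 17 → $t7=0-17=-17
add $t3, $t7, 6 → $t3=(-17)+6=-11
neg $t3 → $t3=-(-11)=11
add $t6, $t1, $t7 → $t6=5+(-17)=-12
rem $t3, $t3, 15 → $t3=11%15=11
halt.

11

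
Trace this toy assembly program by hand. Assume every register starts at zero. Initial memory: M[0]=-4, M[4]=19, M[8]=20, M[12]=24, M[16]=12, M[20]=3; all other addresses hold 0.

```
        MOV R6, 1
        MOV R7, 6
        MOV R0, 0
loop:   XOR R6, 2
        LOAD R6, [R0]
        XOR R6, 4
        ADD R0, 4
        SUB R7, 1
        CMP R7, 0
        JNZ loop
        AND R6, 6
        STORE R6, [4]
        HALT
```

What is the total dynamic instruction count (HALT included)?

after MOV R6, 1: R6=1
after MOV R7, 6: R7=6
after MOV R0, 0: R0=0
after XOR R6, 2: R6=1^2=3
after LOAD R6, [R0]: R6=M[0]=-4
after XOR R6, 4: R6=(-4)^4=-8
after ADD R0, 4: R0=0+4=4
after SUB R7, 1: R7=6-1=5
CMP R7, 0  (cmp 5,0)
JNZ loop: taken
after XOR R6, 2: R6=(-8)^2=-6
after LOAD R6, [R0]: R6=M[4]=19
after XOR R6, 4: R6=19^4=23
after ADD R0, 4: R0=4+4=8
after SUB R7, 1: R7=5-1=4
CMP R7, 0  (cmp 4,0)
JNZ loop: taken
after XOR R6, 2: R6=23^2=21
after LOAD R6, [R0]: R6=M[8]=20
after XOR R6, 4: R6=20^4=16
after ADD R0, 4: R0=8+4=12
after SUB R7, 1: R7=4-1=3
CMP R7, 0  (cmp 3,0)
JNZ loop: taken
after XOR R6, 2: R6=16^2=18
after LOAD R6, [R0]: R6=M[12]=24
after XOR R6, 4: R6=24^4=28
after ADD R0, 4: R0=12+4=16
after SUB R7, 1: R7=3-1=2
CMP R7, 0  (cmp 2,0)
JNZ loop: taken
after XOR R6, 2: R6=28^2=30
after LOAD R6, [R0]: R6=M[16]=12
after XOR R6, 4: R6=12^4=8
after ADD R0, 4: R0=16+4=20
after SUB R7, 1: R7=2-1=1
CMP R7, 0  (cmp 1,0)
JNZ loop: taken
after XOR R6, 2: R6=8^2=10
after LOAD R6, [R0]: R6=M[20]=3
after XOR R6, 4: R6=3^4=7
after ADD R0, 4: R0=20+4=24
after SUB R7, 1: R7=1-1=0
CMP R7, 0  (cmp 0,0)
JNZ loop: not taken
after AND R6, 6: R6=7&6=6
STORE R6, [4] → M[4]=6
halt.
Total executed instructions: 48.

48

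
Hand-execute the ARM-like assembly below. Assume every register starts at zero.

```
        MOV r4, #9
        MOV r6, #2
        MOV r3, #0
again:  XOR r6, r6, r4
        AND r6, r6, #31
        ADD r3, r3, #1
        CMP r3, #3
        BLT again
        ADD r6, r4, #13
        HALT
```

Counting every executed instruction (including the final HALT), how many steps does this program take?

after MOV r4, #9: r4=9
after MOV r6, #2: r6=2
after MOV r3, #0: r3=0
after XOR r6, r6, r4: r6=2^9=11
after AND r6, r6, #31: r6=11&31=11
after ADD r3, r3, #1: r3=0+1=1
CMP r3, #3  (cmp 1,3)
BLT again: taken
after XOR r6, r6, r4: r6=11^9=2
after AND r6, r6, #31: r6=2&31=2
after ADD r3, r3, #1: r3=1+1=2
CMP r3, #3  (cmp 2,3)
BLT again: taken
after XOR r6, r6, r4: r6=2^9=11
after AND r6, r6, #31: r6=11&31=11
after ADD r3, r3, #1: r3=2+1=3
CMP r3, #3  (cmp 3,3)
BLT again: not taken
after ADD r6, r4, #13: r6=9+13=22
halt.
Total executed instructions: 20.

20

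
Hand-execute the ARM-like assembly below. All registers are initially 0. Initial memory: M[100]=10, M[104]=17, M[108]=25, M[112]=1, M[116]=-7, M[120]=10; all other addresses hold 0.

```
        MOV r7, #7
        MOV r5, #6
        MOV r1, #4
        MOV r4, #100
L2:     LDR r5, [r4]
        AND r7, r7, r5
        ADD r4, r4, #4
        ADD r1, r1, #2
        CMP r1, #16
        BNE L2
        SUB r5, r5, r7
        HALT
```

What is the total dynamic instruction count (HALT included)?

MOV r7, #7 → r7=7
MOV r5, #6 → r5=6
MOV r1, #4 → r1=4
MOV r4, #100 → r4=100
LDR r5, [r4] → r5=M[100]=10
AND r7, r7, r5 → r7=7&10=2
ADD r4, r4, #4 → r4=100+4=104
ADD r1, r1, #2 → r1=4+2=6
CMP r1, #16  (cmp 6,16)
BNE L2: taken
LDR r5, [r4] → r5=M[104]=17
AND r7, r7, r5 → r7=2&17=0
ADD r4, r4, #4 → r4=104+4=108
ADD r1, r1, #2 → r1=6+2=8
CMP r1, #16  (cmp 8,16)
BNE L2: taken
LDR r5, [r4] → r5=M[108]=25
AND r7, r7, r5 → r7=0&25=0
ADD r4, r4, #4 → r4=108+4=112
ADD r1, r1, #2 → r1=8+2=10
CMP r1, #16  (cmp 10,16)
BNE L2: taken
LDR r5, [r4] → r5=M[112]=1
AND r7, r7, r5 → r7=0&1=0
ADD r4, r4, #4 → r4=112+4=116
ADD r1, r1, #2 → r1=10+2=12
CMP r1, #16  (cmp 12,16)
BNE L2: taken
LDR r5, [r4] → r5=M[116]=-7
AND r7, r7, r5 → r7=0&(-7)=0
ADD r4, r4, #4 → r4=116+4=120
ADD r1, r1, #2 → r1=12+2=14
CMP r1, #16  (cmp 14,16)
BNE L2: taken
LDR r5, [r4] → r5=M[120]=10
AND r7, r7, r5 → r7=0&10=0
ADD r4, r4, #4 → r4=120+4=124
ADD r1, r1, #2 → r1=14+2=16
CMP r1, #16  (cmp 16,16)
BNE L2: not taken
SUB r5, r5, r7 → r5=10-0=10
halt.
Total executed instructions: 42.

42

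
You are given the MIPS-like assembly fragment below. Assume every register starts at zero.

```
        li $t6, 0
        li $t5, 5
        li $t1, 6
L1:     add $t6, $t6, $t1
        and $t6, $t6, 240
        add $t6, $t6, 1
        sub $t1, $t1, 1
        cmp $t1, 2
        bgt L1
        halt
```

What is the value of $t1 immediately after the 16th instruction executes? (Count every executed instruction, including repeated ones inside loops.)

li $t6, 0 → $t6=0
li $t5, 5 → $t5=5
li $t1, 6 → $t1=6
add $t6, $t6, $t1 → $t6=0+6=6
and $t6, $t6, 240 → $t6=6&240=0
add $t6, $t6, 1 → $t6=0+1=1
sub $t1, $t1, 1 → $t1=6-1=5
cmp $t1, 2  (cmp 5,2)
bgt L1: taken
add $t6, $t6, $t1 → $t6=1+5=6
and $t6, $t6, 240 → $t6=6&240=0
add $t6, $t6, 1 → $t6=0+1=1
sub $t1, $t1, 1 → $t1=5-1=4
cmp $t1, 2  (cmp 4,2)
bgt L1: taken
add $t6, $t6, $t1 → $t6=1+4=5
After step 16: $t1 = 4.

4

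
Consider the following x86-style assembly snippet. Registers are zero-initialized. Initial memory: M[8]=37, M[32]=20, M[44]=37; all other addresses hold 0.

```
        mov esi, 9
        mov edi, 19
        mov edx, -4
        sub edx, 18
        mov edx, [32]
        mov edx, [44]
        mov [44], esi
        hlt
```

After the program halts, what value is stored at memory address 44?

9

mov esi, 9 → esi=9
mov edi, 19 → edi=19
mov edx, -4 → edx=-4
sub edx, 18 → edx=(-4)-18=-22
mov edx, [32] → edx=M[32]=20
mov edx, [44] → edx=M[44]=37
mov [44], esi → M[44]=9
halt.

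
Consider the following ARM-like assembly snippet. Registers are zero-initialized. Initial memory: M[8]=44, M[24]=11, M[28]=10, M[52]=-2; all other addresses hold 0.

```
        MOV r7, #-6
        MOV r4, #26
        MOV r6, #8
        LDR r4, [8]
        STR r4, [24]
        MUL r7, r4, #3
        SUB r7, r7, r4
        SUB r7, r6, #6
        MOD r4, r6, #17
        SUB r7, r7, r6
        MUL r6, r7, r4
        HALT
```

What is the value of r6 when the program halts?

after MOV r7, #-6: r7=-6
after MOV r4, #26: r4=26
after MOV r6, #8: r6=8
after LDR r4, [8]: r4=M[8]=44
STR r4, [24] → M[24]=44
after MUL r7, r4, #3: r7=44*3=132
after SUB r7, r7, r4: r7=132-44=88
after SUB r7, r6, #6: r7=8-6=2
after MOD r4, r6, #17: r4=8%17=8
after SUB r7, r7, r6: r7=2-8=-6
after MUL r6, r7, r4: r6=(-6)*8=-48
halt.

-48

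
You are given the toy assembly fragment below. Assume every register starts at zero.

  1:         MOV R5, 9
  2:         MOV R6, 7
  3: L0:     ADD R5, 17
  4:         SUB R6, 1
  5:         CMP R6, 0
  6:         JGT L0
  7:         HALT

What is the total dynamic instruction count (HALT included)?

R5=9
R6=7
R5=9+17=26
R6=7-1=6
CMP R6, 0  (cmp 6,0)
JGT L0: taken
R5=26+17=43
R6=6-1=5
CMP R6, 0  (cmp 5,0)
JGT L0: taken
R5=43+17=60
R6=5-1=4
CMP R6, 0  (cmp 4,0)
JGT L0: taken
R5=60+17=77
R6=4-1=3
CMP R6, 0  (cmp 3,0)
JGT L0: taken
R5=77+17=94
R6=3-1=2
CMP R6, 0  (cmp 2,0)
JGT L0: taken
R5=94+17=111
R6=2-1=1
CMP R6, 0  (cmp 1,0)
JGT L0: taken
R5=111+17=128
R6=1-1=0
CMP R6, 0  (cmp 0,0)
JGT L0: not taken
halt.
Total executed instructions: 31.

31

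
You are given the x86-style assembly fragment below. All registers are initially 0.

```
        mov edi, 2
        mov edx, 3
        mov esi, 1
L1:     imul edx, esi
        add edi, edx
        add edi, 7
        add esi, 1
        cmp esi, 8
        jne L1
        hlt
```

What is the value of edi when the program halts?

17790

after mov edi, 2: edi=2
after mov edx, 3: edx=3
after mov esi, 1: esi=1
after imul edx, esi: edx=3*1=3
after add edi, edx: edi=2+3=5
after add edi, 7: edi=5+7=12
after add esi, 1: esi=1+1=2
cmp esi, 8  (cmp 2,8)
jne L1: taken
after imul edx, esi: edx=3*2=6
after add edi, edx: edi=12+6=18
after add edi, 7: edi=18+7=25
after add esi, 1: esi=2+1=3
cmp esi, 8  (cmp 3,8)
jne L1: taken
after imul edx, esi: edx=6*3=18
after add edi, edx: edi=25+18=43
after add edi, 7: edi=43+7=50
after add esi, 1: esi=3+1=4
cmp esi, 8  (cmp 4,8)
jne L1: taken
after imul edx, esi: edx=18*4=72
after add edi, edx: edi=50+72=122
after add edi, 7: edi=122+7=129
after add esi, 1: esi=4+1=5
cmp esi, 8  (cmp 5,8)
jne L1: taken
after imul edx, esi: edx=72*5=360
after add edi, edx: edi=129+360=489
after add edi, 7: edi=489+7=496
after add esi, 1: esi=5+1=6
cmp esi, 8  (cmp 6,8)
jne L1: taken
after imul edx, esi: edx=360*6=2160
after add edi, edx: edi=496+2160=2656
after add edi, 7: edi=2656+7=2663
after add esi, 1: esi=6+1=7
cmp esi, 8  (cmp 7,8)
jne L1: taken
after imul edx, esi: edx=2160*7=15120
after add edi, edx: edi=2663+15120=17783
after add edi, 7: edi=17783+7=17790
after add esi, 1: esi=7+1=8
cmp esi, 8  (cmp 8,8)
jne L1: not taken
halt.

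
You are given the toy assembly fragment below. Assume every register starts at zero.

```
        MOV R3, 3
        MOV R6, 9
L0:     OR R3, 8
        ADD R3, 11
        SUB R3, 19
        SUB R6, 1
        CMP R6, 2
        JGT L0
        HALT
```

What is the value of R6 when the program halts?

MOV R3, 3 → R3=3
MOV R6, 9 → R6=9
OR R3, 8 → R3=3|8=11
ADD R3, 11 → R3=11+11=22
SUB R3, 19 → R3=22-19=3
SUB R6, 1 → R6=9-1=8
CMP R6, 2  (cmp 8,2)
JGT L0: taken
OR R3, 8 → R3=3|8=11
ADD R3, 11 → R3=11+11=22
SUB R3, 19 → R3=22-19=3
SUB R6, 1 → R6=8-1=7
CMP R6, 2  (cmp 7,2)
JGT L0: taken
OR R3, 8 → R3=3|8=11
ADD R3, 11 → R3=11+11=22
SUB R3, 19 → R3=22-19=3
SUB R6, 1 → R6=7-1=6
CMP R6, 2  (cmp 6,2)
JGT L0: taken
OR R3, 8 → R3=3|8=11
ADD R3, 11 → R3=11+11=22
SUB R3, 19 → R3=22-19=3
SUB R6, 1 → R6=6-1=5
CMP R6, 2  (cmp 5,2)
JGT L0: taken
OR R3, 8 → R3=3|8=11
ADD R3, 11 → R3=11+11=22
SUB R3, 19 → R3=22-19=3
SUB R6, 1 → R6=5-1=4
CMP R6, 2  (cmp 4,2)
JGT L0: taken
OR R3, 8 → R3=3|8=11
ADD R3, 11 → R3=11+11=22
SUB R3, 19 → R3=22-19=3
SUB R6, 1 → R6=4-1=3
CMP R6, 2  (cmp 3,2)
JGT L0: taken
OR R3, 8 → R3=3|8=11
ADD R3, 11 → R3=11+11=22
SUB R3, 19 → R3=22-19=3
SUB R6, 1 → R6=3-1=2
CMP R6, 2  (cmp 2,2)
JGT L0: not taken
halt.

2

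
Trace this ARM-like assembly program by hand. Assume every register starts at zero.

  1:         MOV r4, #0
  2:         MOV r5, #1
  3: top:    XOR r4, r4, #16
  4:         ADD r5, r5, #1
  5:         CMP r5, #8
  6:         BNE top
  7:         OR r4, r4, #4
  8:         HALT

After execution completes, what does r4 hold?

20

MOV r4, #0 → r4=0
MOV r5, #1 → r5=1
XOR r4, r4, #16 → r4=0^16=16
ADD r5, r5, #1 → r5=1+1=2
CMP r5, #8  (cmp 2,8)
BNE top: taken
XOR r4, r4, #16 → r4=16^16=0
ADD r5, r5, #1 → r5=2+1=3
CMP r5, #8  (cmp 3,8)
BNE top: taken
XOR r4, r4, #16 → r4=0^16=16
ADD r5, r5, #1 → r5=3+1=4
CMP r5, #8  (cmp 4,8)
BNE top: taken
XOR r4, r4, #16 → r4=16^16=0
ADD r5, r5, #1 → r5=4+1=5
CMP r5, #8  (cmp 5,8)
BNE top: taken
XOR r4, r4, #16 → r4=0^16=16
ADD r5, r5, #1 → r5=5+1=6
CMP r5, #8  (cmp 6,8)
BNE top: taken
XOR r4, r4, #16 → r4=16^16=0
ADD r5, r5, #1 → r5=6+1=7
CMP r5, #8  (cmp 7,8)
BNE top: taken
XOR r4, r4, #16 → r4=0^16=16
ADD r5, r5, #1 → r5=7+1=8
CMP r5, #8  (cmp 8,8)
BNE top: not taken
OR r4, r4, #4 → r4=16|4=20
halt.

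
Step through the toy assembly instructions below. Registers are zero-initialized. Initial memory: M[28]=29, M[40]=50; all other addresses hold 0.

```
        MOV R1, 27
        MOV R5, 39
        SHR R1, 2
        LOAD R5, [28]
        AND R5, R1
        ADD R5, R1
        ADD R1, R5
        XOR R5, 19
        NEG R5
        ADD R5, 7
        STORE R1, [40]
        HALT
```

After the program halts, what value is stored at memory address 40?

R1=27
R5=39
R1=27>>2=6
R5=M[28]=29
R5=29&6=4
R5=4+6=10
R1=6+10=16
R5=10^19=25
R5=-(25)=-25
R5=(-25)+7=-18
STORE R1, [40] → M[40]=16
halt.

16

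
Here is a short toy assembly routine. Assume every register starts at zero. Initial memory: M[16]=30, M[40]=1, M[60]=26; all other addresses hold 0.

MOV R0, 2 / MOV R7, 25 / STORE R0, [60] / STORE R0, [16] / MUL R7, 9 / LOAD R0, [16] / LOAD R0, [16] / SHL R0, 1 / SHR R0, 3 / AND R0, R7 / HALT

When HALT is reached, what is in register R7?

225

after MOV R0, 2: R0=2
after MOV R7, 25: R7=25
STORE R0, [60] → M[60]=2
STORE R0, [16] → M[16]=2
after MUL R7, 9: R7=25*9=225
after LOAD R0, [16]: R0=M[16]=2
after LOAD R0, [16]: R0=M[16]=2
after SHL R0, 1: R0=2<<1=4
after SHR R0, 3: R0=4>>3=0
after AND R0, R7: R0=0&225=0
halt.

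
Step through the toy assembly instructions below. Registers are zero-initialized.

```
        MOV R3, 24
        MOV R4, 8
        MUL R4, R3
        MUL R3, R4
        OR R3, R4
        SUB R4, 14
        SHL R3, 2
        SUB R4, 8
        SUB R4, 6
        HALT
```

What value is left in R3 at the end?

R3=24
R4=8
R4=8*24=192
R3=24*192=4608
R3=4608|192=4800
R4=192-14=178
R3=4800<<2=19200
R4=178-8=170
R4=170-6=164
halt.

19200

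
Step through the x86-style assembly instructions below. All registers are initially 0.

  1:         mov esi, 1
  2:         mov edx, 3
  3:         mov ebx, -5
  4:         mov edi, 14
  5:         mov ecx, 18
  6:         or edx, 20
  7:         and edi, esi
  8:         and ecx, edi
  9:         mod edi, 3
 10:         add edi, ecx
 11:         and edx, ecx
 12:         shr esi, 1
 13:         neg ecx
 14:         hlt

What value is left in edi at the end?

0

mov esi, 1 → esi=1
mov edx, 3 → edx=3
mov ebx, -5 → ebx=-5
mov edi, 14 → edi=14
mov ecx, 18 → ecx=18
or edx, 20 → edx=3|20=23
and edi, esi → edi=14&1=0
and ecx, edi → ecx=18&0=0
mod edi, 3 → edi=0%3=0
add edi, ecx → edi=0+0=0
and edx, ecx → edx=23&0=0
shr esi, 1 → esi=1>>1=0
neg ecx → ecx=-(0)=0
halt.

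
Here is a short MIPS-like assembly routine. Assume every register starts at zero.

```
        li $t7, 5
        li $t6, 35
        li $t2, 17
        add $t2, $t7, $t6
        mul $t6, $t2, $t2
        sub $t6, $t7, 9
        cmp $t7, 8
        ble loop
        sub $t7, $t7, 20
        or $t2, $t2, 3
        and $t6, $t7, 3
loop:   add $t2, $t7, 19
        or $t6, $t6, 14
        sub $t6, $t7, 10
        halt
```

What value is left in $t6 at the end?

li $t7, 5 → $t7=5
li $t6, 35 → $t6=35
li $t2, 17 → $t2=17
add $t2, $t7, $t6 → $t2=5+35=40
mul $t6, $t2, $t2 → $t6=40*40=1600
sub $t6, $t7, 9 → $t6=5-9=-4
cmp $t7, 8  (cmp 5,8)
ble loop: taken
add $t2, $t7, 19 → $t2=5+19=24
or $t6, $t6, 14 → $t6=(-4)|14=-2
sub $t6, $t7, 10 → $t6=5-10=-5
halt.

-5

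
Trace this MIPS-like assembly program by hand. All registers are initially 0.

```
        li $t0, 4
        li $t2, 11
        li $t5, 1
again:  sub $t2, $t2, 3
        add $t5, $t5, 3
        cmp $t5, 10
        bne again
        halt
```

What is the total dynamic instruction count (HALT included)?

li $t0, 4 → $t0=4
li $t2, 11 → $t2=11
li $t5, 1 → $t5=1
sub $t2, $t2, 3 → $t2=11-3=8
add $t5, $t5, 3 → $t5=1+3=4
cmp $t5, 10  (cmp 4,10)
bne again: taken
sub $t2, $t2, 3 → $t2=8-3=5
add $t5, $t5, 3 → $t5=4+3=7
cmp $t5, 10  (cmp 7,10)
bne again: taken
sub $t2, $t2, 3 → $t2=5-3=2
add $t5, $t5, 3 → $t5=7+3=10
cmp $t5, 10  (cmp 10,10)
bne again: not taken
halt.
Total executed instructions: 16.

16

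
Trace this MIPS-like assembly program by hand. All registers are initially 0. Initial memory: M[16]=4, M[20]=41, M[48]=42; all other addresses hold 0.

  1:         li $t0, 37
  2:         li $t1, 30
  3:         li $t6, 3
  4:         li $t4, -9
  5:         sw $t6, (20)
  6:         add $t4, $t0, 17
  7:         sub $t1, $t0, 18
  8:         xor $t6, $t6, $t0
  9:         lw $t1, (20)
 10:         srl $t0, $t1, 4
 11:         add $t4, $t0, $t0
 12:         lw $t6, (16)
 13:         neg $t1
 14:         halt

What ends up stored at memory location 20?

$t0=37
$t1=30
$t6=3
$t4=-9
sw $t6, (20) → M[20]=3
$t4=37+17=54
$t1=37-18=19
$t6=3^37=38
$t1=M[20]=3
$t0=3>>4=0
$t4=0+0=0
$t6=M[16]=4
$t1=-(3)=-3
halt.

3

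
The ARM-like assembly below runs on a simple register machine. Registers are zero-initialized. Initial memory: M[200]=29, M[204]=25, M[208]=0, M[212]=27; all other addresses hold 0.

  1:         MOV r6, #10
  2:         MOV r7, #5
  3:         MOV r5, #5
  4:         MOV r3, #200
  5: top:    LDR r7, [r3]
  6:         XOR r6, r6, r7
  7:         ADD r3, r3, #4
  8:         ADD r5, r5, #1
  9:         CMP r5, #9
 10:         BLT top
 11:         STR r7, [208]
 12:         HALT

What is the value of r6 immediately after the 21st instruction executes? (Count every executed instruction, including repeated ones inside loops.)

MOV r6, #10 → r6=10
MOV r7, #5 → r7=5
MOV r5, #5 → r5=5
MOV r3, #200 → r3=200
LDR r7, [r3] → r7=M[200]=29
XOR r6, r6, r7 → r6=10^29=23
ADD r3, r3, #4 → r3=200+4=204
ADD r5, r5, #1 → r5=5+1=6
CMP r5, #9  (cmp 6,9)
BLT top: taken
LDR r7, [r3] → r7=M[204]=25
XOR r6, r6, r7 → r6=23^25=14
ADD r3, r3, #4 → r3=204+4=208
ADD r5, r5, #1 → r5=6+1=7
CMP r5, #9  (cmp 7,9)
BLT top: taken
LDR r7, [r3] → r7=M[208]=0
XOR r6, r6, r7 → r6=14^0=14
ADD r3, r3, #4 → r3=208+4=212
ADD r5, r5, #1 → r5=7+1=8
CMP r5, #9  (cmp 8,9)
After step 21: r6 = 14.

14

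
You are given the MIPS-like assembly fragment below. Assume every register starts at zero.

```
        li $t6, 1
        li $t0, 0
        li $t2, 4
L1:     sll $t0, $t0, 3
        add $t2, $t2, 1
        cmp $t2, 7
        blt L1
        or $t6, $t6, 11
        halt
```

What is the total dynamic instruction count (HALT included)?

li $t6, 1 → $t6=1
li $t0, 0 → $t0=0
li $t2, 4 → $t2=4
sll $t0, $t0, 3 → $t0=0<<3=0
add $t2, $t2, 1 → $t2=4+1=5
cmp $t2, 7  (cmp 5,7)
blt L1: taken
sll $t0, $t0, 3 → $t0=0<<3=0
add $t2, $t2, 1 → $t2=5+1=6
cmp $t2, 7  (cmp 6,7)
blt L1: taken
sll $t0, $t0, 3 → $t0=0<<3=0
add $t2, $t2, 1 → $t2=6+1=7
cmp $t2, 7  (cmp 7,7)
blt L1: not taken
or $t6, $t6, 11 → $t6=1|11=11
halt.
Total executed instructions: 17.

17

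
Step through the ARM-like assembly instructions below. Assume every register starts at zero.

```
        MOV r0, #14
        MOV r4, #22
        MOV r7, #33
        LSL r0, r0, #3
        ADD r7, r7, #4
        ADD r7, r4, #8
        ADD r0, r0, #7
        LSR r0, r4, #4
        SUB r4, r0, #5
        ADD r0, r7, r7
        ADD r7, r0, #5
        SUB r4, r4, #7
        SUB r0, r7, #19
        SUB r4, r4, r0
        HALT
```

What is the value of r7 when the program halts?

65

r0=14
r4=22
r7=33
r0=14<<3=112
r7=33+4=37
r7=22+8=30
r0=112+7=119
r0=22>>4=1
r4=1-5=-4
r0=30+30=60
r7=60+5=65
r4=(-4)-7=-11
r0=65-19=46
r4=(-11)-46=-57
halt.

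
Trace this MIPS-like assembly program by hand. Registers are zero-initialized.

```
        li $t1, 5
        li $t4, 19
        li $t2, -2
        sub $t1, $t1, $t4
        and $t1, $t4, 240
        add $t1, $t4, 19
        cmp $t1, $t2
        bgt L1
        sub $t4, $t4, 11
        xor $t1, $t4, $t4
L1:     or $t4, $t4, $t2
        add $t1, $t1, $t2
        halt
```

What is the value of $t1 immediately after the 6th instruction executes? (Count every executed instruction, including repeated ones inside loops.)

38

$t1=5
$t4=19
$t2=-2
$t1=5-19=-14
$t1=19&240=16
$t1=19+19=38
After step 6: $t1 = 38.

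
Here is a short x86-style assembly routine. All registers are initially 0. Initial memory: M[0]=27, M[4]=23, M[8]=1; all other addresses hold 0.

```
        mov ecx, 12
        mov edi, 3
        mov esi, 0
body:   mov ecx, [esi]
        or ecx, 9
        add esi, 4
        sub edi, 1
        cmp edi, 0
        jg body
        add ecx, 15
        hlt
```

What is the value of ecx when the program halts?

after mov ecx, 12: ecx=12
after mov edi, 3: edi=3
after mov esi, 0: esi=0
after mov ecx, [esi]: ecx=M[0]=27
after or ecx, 9: ecx=27|9=27
after add esi, 4: esi=0+4=4
after sub edi, 1: edi=3-1=2
cmp edi, 0  (cmp 2,0)
jg body: taken
after mov ecx, [esi]: ecx=M[4]=23
after or ecx, 9: ecx=23|9=31
after add esi, 4: esi=4+4=8
after sub edi, 1: edi=2-1=1
cmp edi, 0  (cmp 1,0)
jg body: taken
after mov ecx, [esi]: ecx=M[8]=1
after or ecx, 9: ecx=1|9=9
after add esi, 4: esi=8+4=12
after sub edi, 1: edi=1-1=0
cmp edi, 0  (cmp 0,0)
jg body: not taken
after add ecx, 15: ecx=9+15=24
halt.

24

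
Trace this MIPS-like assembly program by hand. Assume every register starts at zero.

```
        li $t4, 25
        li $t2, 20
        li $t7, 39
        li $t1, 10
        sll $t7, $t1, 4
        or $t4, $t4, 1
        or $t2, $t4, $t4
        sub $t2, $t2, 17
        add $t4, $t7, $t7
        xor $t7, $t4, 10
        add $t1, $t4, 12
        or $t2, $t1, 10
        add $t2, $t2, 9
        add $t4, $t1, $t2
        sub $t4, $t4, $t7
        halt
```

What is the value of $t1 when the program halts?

332

$t4=25
$t2=20
$t7=39
$t1=10
$t7=10<<4=160
$t4=25|1=25
$t2=25|25=25
$t2=25-17=8
$t4=160+160=320
$t7=320^10=330
$t1=320+12=332
$t2=332|10=334
$t2=334+9=343
$t4=332+343=675
$t4=675-330=345
halt.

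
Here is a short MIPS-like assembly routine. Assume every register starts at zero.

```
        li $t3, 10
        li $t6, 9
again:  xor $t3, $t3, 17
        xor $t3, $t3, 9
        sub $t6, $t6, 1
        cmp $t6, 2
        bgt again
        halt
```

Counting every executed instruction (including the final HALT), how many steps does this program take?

$t3=10
$t6=9
$t3=10^17=27
$t3=27^9=18
$t6=9-1=8
cmp $t6, 2  (cmp 8,2)
bgt again: taken
$t3=18^17=3
$t3=3^9=10
$t6=8-1=7
cmp $t6, 2  (cmp 7,2)
bgt again: taken
$t3=10^17=27
$t3=27^9=18
$t6=7-1=6
cmp $t6, 2  (cmp 6,2)
bgt again: taken
$t3=18^17=3
$t3=3^9=10
$t6=6-1=5
cmp $t6, 2  (cmp 5,2)
bgt again: taken
$t3=10^17=27
$t3=27^9=18
$t6=5-1=4
cmp $t6, 2  (cmp 4,2)
bgt again: taken
$t3=18^17=3
$t3=3^9=10
$t6=4-1=3
cmp $t6, 2  (cmp 3,2)
bgt again: taken
$t3=10^17=27
$t3=27^9=18
$t6=3-1=2
cmp $t6, 2  (cmp 2,2)
bgt again: not taken
halt.
Total executed instructions: 38.

38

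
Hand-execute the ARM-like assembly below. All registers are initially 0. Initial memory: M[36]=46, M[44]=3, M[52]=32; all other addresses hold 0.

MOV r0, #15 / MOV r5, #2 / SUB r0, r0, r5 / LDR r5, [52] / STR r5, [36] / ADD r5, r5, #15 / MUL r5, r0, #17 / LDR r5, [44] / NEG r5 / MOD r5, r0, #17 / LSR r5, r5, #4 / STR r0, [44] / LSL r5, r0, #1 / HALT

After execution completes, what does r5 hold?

26

after MOV r0, #15: r0=15
after MOV r5, #2: r5=2
after SUB r0, r0, r5: r0=15-2=13
after LDR r5, [52]: r5=M[52]=32
STR r5, [36] → M[36]=32
after ADD r5, r5, #15: r5=32+15=47
after MUL r5, r0, #17: r5=13*17=221
after LDR r5, [44]: r5=M[44]=3
after NEG r5: r5=-(3)=-3
after MOD r5, r0, #17: r5=13%17=13
after LSR r5, r5, #4: r5=13>>4=0
STR r0, [44] → M[44]=13
after LSL r5, r0, #1: r5=13<<1=26
halt.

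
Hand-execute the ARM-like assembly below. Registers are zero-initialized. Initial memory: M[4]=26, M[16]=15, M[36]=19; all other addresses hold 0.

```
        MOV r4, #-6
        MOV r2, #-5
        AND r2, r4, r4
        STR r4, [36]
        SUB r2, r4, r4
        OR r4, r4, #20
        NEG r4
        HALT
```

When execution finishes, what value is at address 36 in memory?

after MOV r4, #-6: r4=-6
after MOV r2, #-5: r2=-5
after AND r2, r4, r4: r2=(-6)&(-6)=-6
STR r4, [36] → M[36]=-6
after SUB r2, r4, r4: r2=(-6)-(-6)=0
after OR r4, r4, #20: r4=(-6)|20=-2
after NEG r4: r4=-(-2)=2
halt.

-6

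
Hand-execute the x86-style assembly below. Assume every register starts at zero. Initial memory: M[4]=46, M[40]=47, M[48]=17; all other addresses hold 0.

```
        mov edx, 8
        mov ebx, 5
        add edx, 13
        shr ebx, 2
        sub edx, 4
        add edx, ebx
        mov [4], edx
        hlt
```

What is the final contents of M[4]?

18

mov edx, 8 → edx=8
mov ebx, 5 → ebx=5
add edx, 13 → edx=8+13=21
shr ebx, 2 → ebx=5>>2=1
sub edx, 4 → edx=21-4=17
add edx, ebx → edx=17+1=18
mov [4], edx → M[4]=18
halt.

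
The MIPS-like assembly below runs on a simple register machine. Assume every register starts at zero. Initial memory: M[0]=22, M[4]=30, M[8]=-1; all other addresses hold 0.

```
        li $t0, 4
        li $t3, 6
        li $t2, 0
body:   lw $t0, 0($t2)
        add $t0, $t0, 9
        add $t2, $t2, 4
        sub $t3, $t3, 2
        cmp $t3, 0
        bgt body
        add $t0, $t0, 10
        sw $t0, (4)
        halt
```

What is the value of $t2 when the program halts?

12

after li $t0, 4: $t0=4
after li $t3, 6: $t3=6
after li $t2, 0: $t2=0
after lw $t0, 0($t2): $t0=M[0]=22
after add $t0, $t0, 9: $t0=22+9=31
after add $t2, $t2, 4: $t2=0+4=4
after sub $t3, $t3, 2: $t3=6-2=4
cmp $t3, 0  (cmp 4,0)
bgt body: taken
after lw $t0, 0($t2): $t0=M[4]=30
after add $t0, $t0, 9: $t0=30+9=39
after add $t2, $t2, 4: $t2=4+4=8
after sub $t3, $t3, 2: $t3=4-2=2
cmp $t3, 0  (cmp 2,0)
bgt body: taken
after lw $t0, 0($t2): $t0=M[8]=-1
after add $t0, $t0, 9: $t0=(-1)+9=8
after add $t2, $t2, 4: $t2=8+4=12
after sub $t3, $t3, 2: $t3=2-2=0
cmp $t3, 0  (cmp 0,0)
bgt body: not taken
after add $t0, $t0, 10: $t0=8+10=18
sw $t0, (4) → M[4]=18
halt.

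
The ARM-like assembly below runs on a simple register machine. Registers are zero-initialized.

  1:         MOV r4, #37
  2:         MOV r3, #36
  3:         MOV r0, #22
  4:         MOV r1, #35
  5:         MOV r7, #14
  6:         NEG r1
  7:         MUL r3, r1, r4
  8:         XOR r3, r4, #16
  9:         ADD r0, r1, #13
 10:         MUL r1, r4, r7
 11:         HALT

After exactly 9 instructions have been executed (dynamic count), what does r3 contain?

53

MOV r4, #37 → r4=37
MOV r3, #36 → r3=36
MOV r0, #22 → r0=22
MOV r1, #35 → r1=35
MOV r7, #14 → r7=14
NEG r1 → r1=-(35)=-35
MUL r3, r1, r4 → r3=(-35)*37=-1295
XOR r3, r4, #16 → r3=37^16=53
ADD r0, r1, #13 → r0=(-35)+13=-22
After step 9: r3 = 53.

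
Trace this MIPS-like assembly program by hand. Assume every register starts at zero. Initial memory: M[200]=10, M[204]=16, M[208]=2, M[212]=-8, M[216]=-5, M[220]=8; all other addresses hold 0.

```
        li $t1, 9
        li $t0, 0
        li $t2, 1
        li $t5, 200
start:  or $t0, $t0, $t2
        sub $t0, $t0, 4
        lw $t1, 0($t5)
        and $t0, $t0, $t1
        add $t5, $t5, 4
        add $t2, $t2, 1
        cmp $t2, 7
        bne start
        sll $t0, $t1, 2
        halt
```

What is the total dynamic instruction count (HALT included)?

li $t1, 9 → $t1=9
li $t0, 0 → $t0=0
li $t2, 1 → $t2=1
li $t5, 200 → $t5=200
or $t0, $t0, $t2 → $t0=0|1=1
sub $t0, $t0, 4 → $t0=1-4=-3
lw $t1, 0($t5) → $t1=M[200]=10
and $t0, $t0, $t1 → $t0=(-3)&10=8
add $t5, $t5, 4 → $t5=200+4=204
add $t2, $t2, 1 → $t2=1+1=2
cmp $t2, 7  (cmp 2,7)
bne start: taken
or $t0, $t0, $t2 → $t0=8|2=10
sub $t0, $t0, 4 → $t0=10-4=6
lw $t1, 0($t5) → $t1=M[204]=16
and $t0, $t0, $t1 → $t0=6&16=0
add $t5, $t5, 4 → $t5=204+4=208
add $t2, $t2, 1 → $t2=2+1=3
cmp $t2, 7  (cmp 3,7)
bne start: taken
or $t0, $t0, $t2 → $t0=0|3=3
sub $t0, $t0, 4 → $t0=3-4=-1
lw $t1, 0($t5) → $t1=M[208]=2
and $t0, $t0, $t1 → $t0=(-1)&2=2
add $t5, $t5, 4 → $t5=208+4=212
add $t2, $t2, 1 → $t2=3+1=4
cmp $t2, 7  (cmp 4,7)
bne start: taken
or $t0, $t0, $t2 → $t0=2|4=6
sub $t0, $t0, 4 → $t0=6-4=2
lw $t1, 0($t5) → $t1=M[212]=-8
and $t0, $t0, $t1 → $t0=2&(-8)=0
add $t5, $t5, 4 → $t5=212+4=216
add $t2, $t2, 1 → $t2=4+1=5
cmp $t2, 7  (cmp 5,7)
bne start: taken
or $t0, $t0, $t2 → $t0=0|5=5
sub $t0, $t0, 4 → $t0=5-4=1
lw $t1, 0($t5) → $t1=M[216]=-5
and $t0, $t0, $t1 → $t0=1&(-5)=1
add $t5, $t5, 4 → $t5=216+4=220
add $t2, $t2, 1 → $t2=5+1=6
cmp $t2, 7  (cmp 6,7)
bne start: taken
or $t0, $t0, $t2 → $t0=1|6=7
sub $t0, $t0, 4 → $t0=7-4=3
lw $t1, 0($t5) → $t1=M[220]=8
and $t0, $t0, $t1 → $t0=3&8=0
add $t5, $t5, 4 → $t5=220+4=224
add $t2, $t2, 1 → $t2=6+1=7
cmp $t2, 7  (cmp 7,7)
bne start: not taken
sll $t0, $t1, 2 → $t0=8<<2=32
halt.
Total executed instructions: 54.

54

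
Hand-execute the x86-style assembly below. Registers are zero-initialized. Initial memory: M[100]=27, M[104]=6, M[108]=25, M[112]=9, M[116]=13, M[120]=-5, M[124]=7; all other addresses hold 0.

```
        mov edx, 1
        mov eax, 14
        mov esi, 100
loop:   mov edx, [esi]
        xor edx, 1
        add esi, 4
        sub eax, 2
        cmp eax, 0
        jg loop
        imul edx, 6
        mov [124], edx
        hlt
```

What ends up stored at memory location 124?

mov edx, 1 → edx=1
mov eax, 14 → eax=14
mov esi, 100 → esi=100
mov edx, [esi] → edx=M[100]=27
xor edx, 1 → edx=27^1=26
add esi, 4 → esi=100+4=104
sub eax, 2 → eax=14-2=12
cmp eax, 0  (cmp 12,0)
jg loop: taken
mov edx, [esi] → edx=M[104]=6
xor edx, 1 → edx=6^1=7
add esi, 4 → esi=104+4=108
sub eax, 2 → eax=12-2=10
cmp eax, 0  (cmp 10,0)
jg loop: taken
mov edx, [esi] → edx=M[108]=25
xor edx, 1 → edx=25^1=24
add esi, 4 → esi=108+4=112
sub eax, 2 → eax=10-2=8
cmp eax, 0  (cmp 8,0)
jg loop: taken
mov edx, [esi] → edx=M[112]=9
xor edx, 1 → edx=9^1=8
add esi, 4 → esi=112+4=116
sub eax, 2 → eax=8-2=6
cmp eax, 0  (cmp 6,0)
jg loop: taken
mov edx, [esi] → edx=M[116]=13
xor edx, 1 → edx=13^1=12
add esi, 4 → esi=116+4=120
sub eax, 2 → eax=6-2=4
cmp eax, 0  (cmp 4,0)
jg loop: taken
mov edx, [esi] → edx=M[120]=-5
xor edx, 1 → edx=(-5)^1=-6
add esi, 4 → esi=120+4=124
sub eax, 2 → eax=4-2=2
cmp eax, 0  (cmp 2,0)
jg loop: taken
mov edx, [esi] → edx=M[124]=7
xor edx, 1 → edx=7^1=6
add esi, 4 → esi=124+4=128
sub eax, 2 → eax=2-2=0
cmp eax, 0  (cmp 0,0)
jg loop: not taken
imul edx, 6 → edx=6*6=36
mov [124], edx → M[124]=36
halt.

36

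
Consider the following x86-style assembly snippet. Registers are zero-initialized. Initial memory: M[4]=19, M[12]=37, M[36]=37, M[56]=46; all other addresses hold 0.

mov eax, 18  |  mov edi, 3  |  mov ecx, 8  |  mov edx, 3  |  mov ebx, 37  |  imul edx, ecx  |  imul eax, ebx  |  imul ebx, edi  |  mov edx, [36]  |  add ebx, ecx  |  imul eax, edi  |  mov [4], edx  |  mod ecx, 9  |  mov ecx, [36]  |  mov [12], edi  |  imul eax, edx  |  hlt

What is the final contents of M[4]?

mov eax, 18 → eax=18
mov edi, 3 → edi=3
mov ecx, 8 → ecx=8
mov edx, 3 → edx=3
mov ebx, 37 → ebx=37
imul edx, ecx → edx=3*8=24
imul eax, ebx → eax=18*37=666
imul ebx, edi → ebx=37*3=111
mov edx, [36] → edx=M[36]=37
add ebx, ecx → ebx=111+8=119
imul eax, edi → eax=666*3=1998
mov [4], edx → M[4]=37
mod ecx, 9 → ecx=8%9=8
mov ecx, [36] → ecx=M[36]=37
mov [12], edi → M[12]=3
imul eax, edx → eax=1998*37=73926
halt.

37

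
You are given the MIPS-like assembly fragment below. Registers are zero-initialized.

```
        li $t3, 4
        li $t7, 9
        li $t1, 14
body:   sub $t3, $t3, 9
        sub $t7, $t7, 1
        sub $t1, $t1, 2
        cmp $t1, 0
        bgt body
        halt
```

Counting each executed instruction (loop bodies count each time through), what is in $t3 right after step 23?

$t3=4
$t7=9
$t1=14
$t3=4-9=-5
$t7=9-1=8
$t1=14-2=12
cmp $t1, 0  (cmp 12,0)
bgt body: taken
$t3=(-5)-9=-14
$t7=8-1=7
$t1=12-2=10
cmp $t1, 0  (cmp 10,0)
bgt body: taken
$t3=(-14)-9=-23
$t7=7-1=6
$t1=10-2=8
cmp $t1, 0  (cmp 8,0)
bgt body: taken
$t3=(-23)-9=-32
$t7=6-1=5
$t1=8-2=6
cmp $t1, 0  (cmp 6,0)
bgt body: taken
After step 23: $t3 = -32.

-32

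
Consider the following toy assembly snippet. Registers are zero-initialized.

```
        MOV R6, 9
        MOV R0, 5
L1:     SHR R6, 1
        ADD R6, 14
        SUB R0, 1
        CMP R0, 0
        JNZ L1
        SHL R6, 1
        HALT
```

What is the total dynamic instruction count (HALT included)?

29

MOV R6, 9 → R6=9
MOV R0, 5 → R0=5
SHR R6, 1 → R6=9>>1=4
ADD R6, 14 → R6=4+14=18
SUB R0, 1 → R0=5-1=4
CMP R0, 0  (cmp 4,0)
JNZ L1: taken
SHR R6, 1 → R6=18>>1=9
ADD R6, 14 → R6=9+14=23
SUB R0, 1 → R0=4-1=3
CMP R0, 0  (cmp 3,0)
JNZ L1: taken
SHR R6, 1 → R6=23>>1=11
ADD R6, 14 → R6=11+14=25
SUB R0, 1 → R0=3-1=2
CMP R0, 0  (cmp 2,0)
JNZ L1: taken
SHR R6, 1 → R6=25>>1=12
ADD R6, 14 → R6=12+14=26
SUB R0, 1 → R0=2-1=1
CMP R0, 0  (cmp 1,0)
JNZ L1: taken
SHR R6, 1 → R6=26>>1=13
ADD R6, 14 → R6=13+14=27
SUB R0, 1 → R0=1-1=0
CMP R0, 0  (cmp 0,0)
JNZ L1: not taken
SHL R6, 1 → R6=27<<1=54
halt.
Total executed instructions: 29.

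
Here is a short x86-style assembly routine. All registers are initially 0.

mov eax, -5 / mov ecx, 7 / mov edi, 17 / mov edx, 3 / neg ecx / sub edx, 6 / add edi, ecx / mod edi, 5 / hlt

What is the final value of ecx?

-7

eax=-5
ecx=7
edi=17
edx=3
ecx=-(7)=-7
edx=3-6=-3
edi=17+(-7)=10
edi=10%5=0
halt.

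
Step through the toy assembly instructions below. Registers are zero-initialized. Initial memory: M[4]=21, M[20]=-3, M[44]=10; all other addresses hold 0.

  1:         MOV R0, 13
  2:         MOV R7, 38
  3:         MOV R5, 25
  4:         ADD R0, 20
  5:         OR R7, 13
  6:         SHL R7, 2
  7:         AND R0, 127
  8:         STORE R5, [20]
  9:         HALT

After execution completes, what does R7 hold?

188

R0=13
R7=38
R5=25
R0=13+20=33
R7=38|13=47
R7=47<<2=188
R0=33&127=33
STORE R5, [20] → M[20]=25
halt.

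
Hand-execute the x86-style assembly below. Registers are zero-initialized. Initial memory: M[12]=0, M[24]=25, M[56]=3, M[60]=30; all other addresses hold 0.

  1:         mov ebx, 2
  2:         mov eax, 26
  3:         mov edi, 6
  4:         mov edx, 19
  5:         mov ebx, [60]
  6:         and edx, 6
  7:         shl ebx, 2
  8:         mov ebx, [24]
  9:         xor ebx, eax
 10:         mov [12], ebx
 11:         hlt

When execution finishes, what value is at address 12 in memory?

3

ebx=2
eax=26
edi=6
edx=19
ebx=M[60]=30
edx=19&6=2
ebx=30<<2=120
ebx=M[24]=25
ebx=25^26=3
mov [12], ebx → M[12]=3
halt.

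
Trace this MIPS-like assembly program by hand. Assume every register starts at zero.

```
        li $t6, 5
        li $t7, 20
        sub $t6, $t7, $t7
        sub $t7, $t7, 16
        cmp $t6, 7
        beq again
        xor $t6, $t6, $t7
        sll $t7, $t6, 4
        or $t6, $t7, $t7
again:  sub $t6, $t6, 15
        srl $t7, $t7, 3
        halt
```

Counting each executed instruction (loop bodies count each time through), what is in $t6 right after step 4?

$t6=5
$t7=20
$t6=20-20=0
$t7=20-16=4
After step 4: $t6 = 0.

0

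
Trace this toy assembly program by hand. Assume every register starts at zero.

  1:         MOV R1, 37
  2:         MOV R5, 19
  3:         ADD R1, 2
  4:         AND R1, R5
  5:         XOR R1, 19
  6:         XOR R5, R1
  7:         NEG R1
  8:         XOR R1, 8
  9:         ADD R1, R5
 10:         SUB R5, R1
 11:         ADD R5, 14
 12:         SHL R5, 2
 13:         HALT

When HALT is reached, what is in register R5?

88

MOV R1, 37 → R1=37
MOV R5, 19 → R5=19
ADD R1, 2 → R1=37+2=39
AND R1, R5 → R1=39&19=3
XOR R1, 19 → R1=3^19=16
XOR R5, R1 → R5=19^16=3
NEG R1 → R1=-(16)=-16
XOR R1, 8 → R1=(-16)^8=-8
ADD R1, R5 → R1=(-8)+3=-5
SUB R5, R1 → R5=3-(-5)=8
ADD R5, 14 → R5=8+14=22
SHL R5, 2 → R5=22<<2=88
halt.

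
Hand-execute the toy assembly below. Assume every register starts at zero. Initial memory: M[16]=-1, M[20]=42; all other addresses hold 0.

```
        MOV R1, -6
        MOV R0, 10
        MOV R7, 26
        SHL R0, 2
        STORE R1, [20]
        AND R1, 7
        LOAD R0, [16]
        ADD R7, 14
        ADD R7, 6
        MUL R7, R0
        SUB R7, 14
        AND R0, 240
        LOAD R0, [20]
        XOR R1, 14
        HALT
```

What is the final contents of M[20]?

MOV R1, -6 → R1=-6
MOV R0, 10 → R0=10
MOV R7, 26 → R7=26
SHL R0, 2 → R0=10<<2=40
STORE R1, [20] → M[20]=-6
AND R1, 7 → R1=(-6)&7=2
LOAD R0, [16] → R0=M[16]=-1
ADD R7, 14 → R7=26+14=40
ADD R7, 6 → R7=40+6=46
MUL R7, R0 → R7=46*(-1)=-46
SUB R7, 14 → R7=(-46)-14=-60
AND R0, 240 → R0=(-1)&240=240
LOAD R0, [20] → R0=M[20]=-6
XOR R1, 14 → R1=2^14=12
halt.

-6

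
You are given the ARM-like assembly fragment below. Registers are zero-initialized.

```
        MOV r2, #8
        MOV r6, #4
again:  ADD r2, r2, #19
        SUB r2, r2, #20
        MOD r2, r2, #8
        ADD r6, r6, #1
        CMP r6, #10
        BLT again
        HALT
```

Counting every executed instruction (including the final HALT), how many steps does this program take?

39

r2=8
r6=4
r2=8+19=27
r2=27-20=7
r2=7%8=7
r6=4+1=5
CMP r6, #10  (cmp 5,10)
BLT again: taken
r2=7+19=26
r2=26-20=6
r2=6%8=6
r6=5+1=6
CMP r6, #10  (cmp 6,10)
BLT again: taken
r2=6+19=25
r2=25-20=5
r2=5%8=5
r6=6+1=7
CMP r6, #10  (cmp 7,10)
BLT again: taken
r2=5+19=24
r2=24-20=4
r2=4%8=4
r6=7+1=8
CMP r6, #10  (cmp 8,10)
BLT again: taken
r2=4+19=23
r2=23-20=3
r2=3%8=3
r6=8+1=9
CMP r6, #10  (cmp 9,10)
BLT again: taken
r2=3+19=22
r2=22-20=2
r2=2%8=2
r6=9+1=10
CMP r6, #10  (cmp 10,10)
BLT again: not taken
halt.
Total executed instructions: 39.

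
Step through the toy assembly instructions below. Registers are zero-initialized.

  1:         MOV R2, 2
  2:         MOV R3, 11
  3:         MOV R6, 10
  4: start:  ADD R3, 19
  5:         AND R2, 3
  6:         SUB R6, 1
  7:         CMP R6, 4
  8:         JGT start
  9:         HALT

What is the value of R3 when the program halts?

R2=2
R3=11
R6=10
R3=11+19=30
R2=2&3=2
R6=10-1=9
CMP R6, 4  (cmp 9,4)
JGT start: taken
R3=30+19=49
R2=2&3=2
R6=9-1=8
CMP R6, 4  (cmp 8,4)
JGT start: taken
R3=49+19=68
R2=2&3=2
R6=8-1=7
CMP R6, 4  (cmp 7,4)
JGT start: taken
R3=68+19=87
R2=2&3=2
R6=7-1=6
CMP R6, 4  (cmp 6,4)
JGT start: taken
R3=87+19=106
R2=2&3=2
R6=6-1=5
CMP R6, 4  (cmp 5,4)
JGT start: taken
R3=106+19=125
R2=2&3=2
R6=5-1=4
CMP R6, 4  (cmp 4,4)
JGT start: not taken
halt.

125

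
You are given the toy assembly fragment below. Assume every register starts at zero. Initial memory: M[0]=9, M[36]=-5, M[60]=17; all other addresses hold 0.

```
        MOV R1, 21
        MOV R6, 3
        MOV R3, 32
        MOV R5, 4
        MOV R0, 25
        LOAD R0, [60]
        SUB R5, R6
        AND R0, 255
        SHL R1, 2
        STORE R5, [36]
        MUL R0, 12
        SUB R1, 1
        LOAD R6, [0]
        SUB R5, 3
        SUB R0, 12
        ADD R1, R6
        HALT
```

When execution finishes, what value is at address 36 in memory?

R1=21
R6=3
R3=32
R5=4
R0=25
R0=M[60]=17
R5=4-3=1
R0=17&255=17
R1=21<<2=84
STORE R5, [36] → M[36]=1
R0=17*12=204
R1=84-1=83
R6=M[0]=9
R5=1-3=-2
R0=204-12=192
R1=83+9=92
halt.

1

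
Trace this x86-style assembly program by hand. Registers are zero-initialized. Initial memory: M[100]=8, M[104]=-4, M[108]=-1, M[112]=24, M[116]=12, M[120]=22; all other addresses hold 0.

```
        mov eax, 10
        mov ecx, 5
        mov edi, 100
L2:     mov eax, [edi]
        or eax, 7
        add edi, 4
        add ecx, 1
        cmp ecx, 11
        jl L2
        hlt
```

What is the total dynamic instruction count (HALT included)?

40

after mov eax, 10: eax=10
after mov ecx, 5: ecx=5
after mov edi, 100: edi=100
after mov eax, [edi]: eax=M[100]=8
after or eax, 7: eax=8|7=15
after add edi, 4: edi=100+4=104
after add ecx, 1: ecx=5+1=6
cmp ecx, 11  (cmp 6,11)
jl L2: taken
after mov eax, [edi]: eax=M[104]=-4
after or eax, 7: eax=(-4)|7=-1
after add edi, 4: edi=104+4=108
after add ecx, 1: ecx=6+1=7
cmp ecx, 11  (cmp 7,11)
jl L2: taken
after mov eax, [edi]: eax=M[108]=-1
after or eax, 7: eax=(-1)|7=-1
after add edi, 4: edi=108+4=112
after add ecx, 1: ecx=7+1=8
cmp ecx, 11  (cmp 8,11)
jl L2: taken
after mov eax, [edi]: eax=M[112]=24
after or eax, 7: eax=24|7=31
after add edi, 4: edi=112+4=116
after add ecx, 1: ecx=8+1=9
cmp ecx, 11  (cmp 9,11)
jl L2: taken
after mov eax, [edi]: eax=M[116]=12
after or eax, 7: eax=12|7=15
after add edi, 4: edi=116+4=120
after add ecx, 1: ecx=9+1=10
cmp ecx, 11  (cmp 10,11)
jl L2: taken
after mov eax, [edi]: eax=M[120]=22
after or eax, 7: eax=22|7=23
after add edi, 4: edi=120+4=124
after add ecx, 1: ecx=10+1=11
cmp ecx, 11  (cmp 11,11)
jl L2: not taken
halt.
Total executed instructions: 40.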